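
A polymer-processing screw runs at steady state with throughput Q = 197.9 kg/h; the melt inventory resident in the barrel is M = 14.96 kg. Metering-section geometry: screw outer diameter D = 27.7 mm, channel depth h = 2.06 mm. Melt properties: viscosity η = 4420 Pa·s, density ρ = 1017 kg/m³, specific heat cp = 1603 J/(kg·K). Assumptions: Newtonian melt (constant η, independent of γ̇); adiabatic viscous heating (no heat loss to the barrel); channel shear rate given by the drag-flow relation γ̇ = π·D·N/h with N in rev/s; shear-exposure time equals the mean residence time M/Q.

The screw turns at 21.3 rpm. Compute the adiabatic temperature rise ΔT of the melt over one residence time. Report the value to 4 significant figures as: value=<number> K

Q_s = Q / 3600 = 197.9 / 3600 = 0.0549722 kg/s
t_res = M / Q_s = 14.96 ÷ 0.0549722 = 272.137 s
Geometry in metres: D = 27.7 mm → 0.0277 m, h = 2.06 mm → 0.00206 m; screw speed N = 21.3 rpm = 0.355 rev/s
Shear rate: γ̇ = πDN/h = π·0.0277·0.355/0.00206 = 14.9965 s⁻¹
ΔT = η·γ̇²·t_res / (ρ·cp) = 4420 · (14.9965)² · 272.137 / (1017 · 1603) = 165.935 K

value=165.9 K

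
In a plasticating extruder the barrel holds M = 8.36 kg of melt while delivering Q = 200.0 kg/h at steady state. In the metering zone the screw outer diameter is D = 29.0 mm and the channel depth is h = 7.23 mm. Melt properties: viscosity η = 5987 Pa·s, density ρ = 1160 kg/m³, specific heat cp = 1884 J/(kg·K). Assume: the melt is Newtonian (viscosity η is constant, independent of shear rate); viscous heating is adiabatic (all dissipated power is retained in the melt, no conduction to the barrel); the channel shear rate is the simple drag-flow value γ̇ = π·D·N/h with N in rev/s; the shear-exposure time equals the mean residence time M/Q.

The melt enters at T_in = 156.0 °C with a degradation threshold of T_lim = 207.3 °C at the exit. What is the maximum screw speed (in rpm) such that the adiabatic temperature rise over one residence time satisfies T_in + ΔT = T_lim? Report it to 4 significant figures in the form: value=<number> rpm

Q_s = Q / 3600 = 200.0 / 3600 = 0.0555556 kg/s
t_res = M / Q_s = 8.36 / 0.0555556 = 150.48 s
Geometry in SI: D = 29.0 mm → 0.029 m, h = 7.23 mm → 0.00723 m
ΔT_a = T_lim − T_in = 207.3 − 156.0 = 51.3 K
Invert ΔT = ηγ̇²t_res/(ρcp) for γ̇: γ̇_max² = ΔT_a ρ cp / (η t_res) = 51.3·1160·1884 / (5987·150.48) = 124.442 s⁻²
Take the square root: γ̇_max = √(124.442) = 11.1554 s⁻¹
N_max = γ̇_max·h / (π·D) = 11.1554 · 0.00723 / (π · 0.029) = 0.885268 rev/s = 53.1161 rpm

value=53.12 rpm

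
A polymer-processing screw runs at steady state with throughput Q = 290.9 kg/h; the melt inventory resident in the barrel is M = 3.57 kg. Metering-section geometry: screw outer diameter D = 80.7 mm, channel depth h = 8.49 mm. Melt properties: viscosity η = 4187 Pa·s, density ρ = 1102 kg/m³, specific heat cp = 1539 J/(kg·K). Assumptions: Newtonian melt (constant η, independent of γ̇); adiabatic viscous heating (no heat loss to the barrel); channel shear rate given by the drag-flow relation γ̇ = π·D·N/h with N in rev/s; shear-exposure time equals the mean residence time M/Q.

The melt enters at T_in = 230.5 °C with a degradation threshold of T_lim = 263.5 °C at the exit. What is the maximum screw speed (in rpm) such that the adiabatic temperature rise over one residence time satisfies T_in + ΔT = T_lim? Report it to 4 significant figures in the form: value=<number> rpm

value=34.95 rpm

Throughput in SI: Q_s = 290.9 kg/h ÷ 3600 s/h = 0.0808056 kg/s
t_res = M / Q_s = 3.57 / 0.0808056 = 44.1801 s
Geometry in SI: D = 80.7 mm → 0.0807 m, h = 8.49 mm → 0.00849 m
ΔT_a = T_lim − T_in = 263.5 − 230.5 = 33 K
Invert ΔT = ηγ̇²t_res/(ρcp) for γ̇: γ̇_max² = ΔT_a ρ cp / (η t_res) = 33·1102·1539 / (4187·44.1801) = 302.555 s⁻²
γ̇_max = √302.555 = 17.3941 s⁻¹
Solve γ̇ = πDN/h for N: N_max = γ̇_max·h/(π·D) = 17.3941 × 0.00849 / (π × 0.0807) = 0.582487 rev/s = 34.9492 rpm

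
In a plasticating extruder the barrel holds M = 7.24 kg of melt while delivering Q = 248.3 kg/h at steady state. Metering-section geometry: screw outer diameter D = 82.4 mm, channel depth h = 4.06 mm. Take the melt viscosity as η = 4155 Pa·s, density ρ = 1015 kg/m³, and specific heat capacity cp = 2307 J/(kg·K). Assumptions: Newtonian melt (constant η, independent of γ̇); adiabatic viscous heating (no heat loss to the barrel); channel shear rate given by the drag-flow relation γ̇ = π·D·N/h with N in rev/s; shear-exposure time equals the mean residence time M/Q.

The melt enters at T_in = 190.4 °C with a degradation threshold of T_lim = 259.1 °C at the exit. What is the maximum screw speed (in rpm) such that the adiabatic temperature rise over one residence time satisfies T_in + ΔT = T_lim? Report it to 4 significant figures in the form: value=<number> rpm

Throughput in SI: Q_s = 248.3 kg/h ÷ 3600 s/h = 0.0689722 kg/s
t_res = M / Q_s = 7.24 / 0.0689722 = 104.97 s
Geometry in SI: D = 82.4 mm → 0.0824 m, h = 4.06 mm → 0.00406 m
ΔT_a = T_lim − T_in = 259.1 °C − 190.4 °C = 68.7 K
Invert ΔT = ηγ̇²t_res/(ρcp) for γ̇: γ̇_max² = ΔT_a ρ cp / (η t_res) = 68.7·1015·2307 / (4155·104.97) = 368.837 s⁻²
Take the square root: γ̇_max = √(368.837) = 19.2051 s⁻¹
N_max = γ̇_max·h / (π·D) = 19.2051 · 0.00406 / (π · 0.0824) = 0.301208 rev/s = 18.0725 rpm

value=18.07 rpm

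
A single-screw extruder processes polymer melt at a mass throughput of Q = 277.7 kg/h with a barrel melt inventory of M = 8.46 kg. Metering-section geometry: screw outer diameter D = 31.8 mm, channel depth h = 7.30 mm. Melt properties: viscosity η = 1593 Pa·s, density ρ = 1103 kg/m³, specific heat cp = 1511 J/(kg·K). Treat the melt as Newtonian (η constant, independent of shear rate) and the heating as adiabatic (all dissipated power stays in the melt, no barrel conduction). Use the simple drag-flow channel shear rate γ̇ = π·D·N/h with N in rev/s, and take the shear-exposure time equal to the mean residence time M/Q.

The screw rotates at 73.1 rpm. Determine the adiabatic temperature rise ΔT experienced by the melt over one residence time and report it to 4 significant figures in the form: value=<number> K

Throughput in SI: Q_s = 277.7 kg/h ÷ 3600 s/h = 0.0771389 kg/s
t_res = M / Q_s = 8.46 / 0.0771389 = 109.672 s
Convert to SI: D = 0.0318 m, h = 0.0073 m, N = 73.1/60 = 1.21833 rev/s
Shear rate: γ̇ = πDN/h = π·0.0318·1.21833/0.0073 = 16.6732 s⁻¹
Adiabatic rise: ΔT = η γ̇² t_res / (ρ cp) = 1593·(16.6732)²·109.672 / (1103·1511) = 29.1416 K

value=29.14 K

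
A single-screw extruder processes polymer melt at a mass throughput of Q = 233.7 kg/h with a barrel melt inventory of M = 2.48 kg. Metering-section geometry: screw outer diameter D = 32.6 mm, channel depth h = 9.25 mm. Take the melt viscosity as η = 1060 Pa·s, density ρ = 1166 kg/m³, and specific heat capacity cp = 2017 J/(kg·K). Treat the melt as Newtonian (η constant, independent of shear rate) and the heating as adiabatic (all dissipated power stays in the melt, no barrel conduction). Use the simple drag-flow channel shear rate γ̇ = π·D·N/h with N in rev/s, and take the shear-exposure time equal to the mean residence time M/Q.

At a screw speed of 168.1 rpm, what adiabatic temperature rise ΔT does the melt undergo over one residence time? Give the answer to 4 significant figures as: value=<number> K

value=16.57 K

Convert throughput: Q = 233.7 kg/h = 233.7/3600 = 0.0649167 kg/s
t_res = M / Q_s = 2.48 ÷ 0.0649167 = 38.2028 s
Convert to SI: D = 0.0326 m, h = 0.00925 m, N = 168.1/60 = 2.80167 rev/s
γ̇ = π·D·N / h = π · 0.0326 · 2.80167 / 0.00925 = 31.02 s⁻¹
ΔT = η·γ̇²·t_res / (ρ·cp) = 1060 · (31.02)² · 38.2028 / (1166 · 2017) = 16.5684 K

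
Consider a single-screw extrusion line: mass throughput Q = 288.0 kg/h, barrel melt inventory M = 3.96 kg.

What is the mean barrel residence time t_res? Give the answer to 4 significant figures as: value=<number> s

value=49.50 s

Convert throughput: Q = 288.0 kg/h = 288.0/3600 = 0.08 kg/s
Mean residence time: t_res = M/Q_s = 3.96 kg / 0.08 kg/s = 49.5 s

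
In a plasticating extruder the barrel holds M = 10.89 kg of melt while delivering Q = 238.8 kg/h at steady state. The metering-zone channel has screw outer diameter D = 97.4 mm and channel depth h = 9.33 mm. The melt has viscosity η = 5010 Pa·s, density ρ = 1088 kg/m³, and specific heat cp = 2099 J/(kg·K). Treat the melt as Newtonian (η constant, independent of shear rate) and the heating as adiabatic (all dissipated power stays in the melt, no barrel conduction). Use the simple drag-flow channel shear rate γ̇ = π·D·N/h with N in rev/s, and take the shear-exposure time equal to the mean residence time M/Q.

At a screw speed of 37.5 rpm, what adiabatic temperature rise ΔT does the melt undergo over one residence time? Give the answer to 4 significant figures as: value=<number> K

Throughput in SI: Q_s = 238.8 kg/h ÷ 3600 s/h = 0.0663333 kg/s
t_res = M / Q_s = 10.89 ÷ 0.0663333 = 164.171 s
D = 97.4 mm = 0.0974 m;  h = 9.33 mm = 0.00933 m;  N = 37.5 rpm / 60 = 0.625 rev/s
γ̇ = π·D·N / h = π · 0.0974 · 0.625 / 0.00933 = 20.4978 s⁻¹
Adiabatic rise: ΔT = η γ̇² t_res / (ρ cp) = 5010·(20.4978)²·164.171 / (1088·2099) = 151.324 K

value=151.3 K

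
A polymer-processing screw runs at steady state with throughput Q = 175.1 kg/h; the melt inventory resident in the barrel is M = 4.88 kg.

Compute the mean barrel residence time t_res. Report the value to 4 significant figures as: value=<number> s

value=100.3 s

Throughput in SI: Q_s = 175.1 kg/h ÷ 3600 s/h = 0.0486389 kg/s
t_res = M / Q_s = 4.88 / 0.0486389 = 100.331 s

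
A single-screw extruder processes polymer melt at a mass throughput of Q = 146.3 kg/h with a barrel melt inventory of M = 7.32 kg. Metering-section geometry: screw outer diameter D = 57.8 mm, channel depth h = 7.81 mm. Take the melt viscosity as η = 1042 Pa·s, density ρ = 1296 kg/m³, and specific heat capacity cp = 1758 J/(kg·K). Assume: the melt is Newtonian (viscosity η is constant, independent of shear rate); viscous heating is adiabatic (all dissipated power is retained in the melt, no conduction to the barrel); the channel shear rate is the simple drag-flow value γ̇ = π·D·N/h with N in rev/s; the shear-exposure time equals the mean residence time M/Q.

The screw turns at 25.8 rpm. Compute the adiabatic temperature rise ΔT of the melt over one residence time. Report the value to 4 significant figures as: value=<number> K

value=8.234 K

Throughput in SI: Q_s = 146.3 kg/h ÷ 3600 s/h = 0.0406389 kg/s
t_res = M / Q_s = 7.32 ÷ 0.0406389 = 180.123 s
Geometry in metres: D = 57.8 mm → 0.0578 m, h = 7.81 mm → 0.00781 m; screw speed N = 25.8 rpm = 0.43 rev/s
Shear rate: γ̇ = πDN/h = π·0.0578·0.43/0.00781 = 9.99759 s⁻¹
Adiabatic rise: ΔT = η γ̇² t_res / (ρ cp) = 1042·(9.99759)²·180.123 / (1296·1758) = 8.23386 K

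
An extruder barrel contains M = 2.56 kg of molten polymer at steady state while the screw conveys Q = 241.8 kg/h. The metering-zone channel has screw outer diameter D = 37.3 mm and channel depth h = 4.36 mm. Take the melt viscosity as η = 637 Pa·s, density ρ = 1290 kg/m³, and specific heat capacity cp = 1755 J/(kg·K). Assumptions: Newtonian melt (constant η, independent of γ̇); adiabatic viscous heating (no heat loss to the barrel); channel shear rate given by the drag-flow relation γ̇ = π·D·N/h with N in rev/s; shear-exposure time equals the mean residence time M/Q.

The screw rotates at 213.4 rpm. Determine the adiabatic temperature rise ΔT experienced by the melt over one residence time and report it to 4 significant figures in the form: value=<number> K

Convert throughput: Q = 241.8 kg/h = 241.8/3600 = 0.0671667 kg/s
t_res = M / Q_s = 2.56 ÷ 0.0671667 = 38.1141 s
D = 37.3 mm = 0.0373 m;  h = 4.36 mm = 0.00436 m;  N = 213.4 rpm / 60 = 3.55667 rev/s
γ̇ = π·D·N / h = π · 0.0373 · 3.55667 / 0.00436 = 95.5906 s⁻¹
ΔT = η·γ̇²·t_res/(ρ·cp) = [637 × 95.5906² × 38.1141] / [1290 × 1755] = 97.9918 K

value=97.99 K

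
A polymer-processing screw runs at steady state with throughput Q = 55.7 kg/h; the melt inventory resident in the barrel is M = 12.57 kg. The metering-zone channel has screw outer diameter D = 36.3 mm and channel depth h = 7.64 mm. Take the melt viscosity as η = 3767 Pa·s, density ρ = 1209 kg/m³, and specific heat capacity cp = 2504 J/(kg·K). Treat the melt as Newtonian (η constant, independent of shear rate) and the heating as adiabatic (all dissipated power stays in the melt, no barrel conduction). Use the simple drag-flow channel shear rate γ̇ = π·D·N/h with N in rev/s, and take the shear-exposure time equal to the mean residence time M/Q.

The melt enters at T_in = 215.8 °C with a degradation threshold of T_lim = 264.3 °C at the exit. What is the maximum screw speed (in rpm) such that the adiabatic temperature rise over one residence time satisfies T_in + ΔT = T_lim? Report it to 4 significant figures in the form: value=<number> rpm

Throughput in SI: Q_s = 55.7 kg/h ÷ 3600 s/h = 0.0154722 kg/s
t_res = M / Q_s = 12.57 ÷ 0.0154722 = 812.424 s
D = 36.3 mm = 0.0363 m;  h = 7.64 mm = 0.00764 m
ΔT_a = T_lim − T_in = 264.3 − 215.8 = 48.5 K
γ̇_max² = ΔT_a·ρ·cp/(η·t_res) = 48.5·1209·2504/(3767·812.424) = 47.976 s⁻²
γ̇_max = √47.976 = 6.92647 s⁻¹
Solve γ̇ = πDN/h for N: N_max = γ̇_max·h/(π·D) = 6.92647 × 0.00764 / (π × 0.0363) = 0.464033 rev/s = 27.842 rpm

value=27.84 rpm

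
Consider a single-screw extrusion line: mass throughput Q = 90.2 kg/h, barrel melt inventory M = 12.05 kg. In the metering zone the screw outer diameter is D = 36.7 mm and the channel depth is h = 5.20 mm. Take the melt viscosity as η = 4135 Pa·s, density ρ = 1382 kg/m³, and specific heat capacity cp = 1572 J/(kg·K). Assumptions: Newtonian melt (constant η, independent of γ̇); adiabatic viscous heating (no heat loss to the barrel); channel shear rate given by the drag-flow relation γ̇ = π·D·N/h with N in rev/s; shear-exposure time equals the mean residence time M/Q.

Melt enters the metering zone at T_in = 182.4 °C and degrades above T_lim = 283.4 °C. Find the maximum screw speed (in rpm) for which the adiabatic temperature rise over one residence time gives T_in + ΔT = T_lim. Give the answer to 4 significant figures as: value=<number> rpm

value=28.42 rpm

Convert throughput: Q = 90.2 kg/h = 90.2/3600 = 0.0250556 kg/s
t_res = M / Q_s = 12.05 / 0.0250556 = 480.931 s
D = 36.7 mm = 0.0367 m;  h = 5.20 mm = 0.0052 m
ΔT_a = T_lim − T_in = 283.4 − 182.4 = 101 K
Invert ΔT = ηγ̇²t_res/(ρcp) for γ̇: γ̇_max² = ΔT_a ρ cp / (η t_res) = 101·1382·1572 / (4135·480.931) = 110.338 s⁻²
γ̇_max = √110.338 = 10.5042 s⁻¹
N_max = γ̇_max h / (πD) = 10.5042·0.0052/(π·0.0367) = 0.47375 rev/s → ×60 = 28.425 rpm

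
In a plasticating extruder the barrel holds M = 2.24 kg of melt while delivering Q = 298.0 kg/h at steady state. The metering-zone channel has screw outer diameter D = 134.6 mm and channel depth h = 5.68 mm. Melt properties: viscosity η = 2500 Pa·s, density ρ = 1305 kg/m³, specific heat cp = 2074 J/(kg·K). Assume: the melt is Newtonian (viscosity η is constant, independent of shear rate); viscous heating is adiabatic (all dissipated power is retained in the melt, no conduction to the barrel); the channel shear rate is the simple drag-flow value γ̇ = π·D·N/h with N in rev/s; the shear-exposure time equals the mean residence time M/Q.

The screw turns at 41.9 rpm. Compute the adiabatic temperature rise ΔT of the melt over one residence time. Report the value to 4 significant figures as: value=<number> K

value=67.56 K

Q_s = Q / 3600 = 298.0 / 3600 = 0.0827778 kg/s
Mean residence time: t_res = M/Q_s = 2.24 kg / 0.0827778 kg/s = 27.0604 s
Convert to SI: D = 0.1346 m, h = 0.00568 m, N = 41.9/60 = 0.698333 rev/s
γ̇ = π·D·N / h = π · 0.1346 · 0.698333 / 0.00568 = 51.9887 s⁻¹
ΔT = η·γ̇²·t_res/(ρ·cp) = [2500 × 51.9887² × 27.0604] / [1305 × 2074] = 67.5575 K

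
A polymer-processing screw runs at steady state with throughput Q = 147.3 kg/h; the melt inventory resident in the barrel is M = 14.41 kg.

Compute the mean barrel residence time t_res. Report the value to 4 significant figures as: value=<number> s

Convert throughput: Q = 147.3 kg/h = 147.3/3600 = 0.0409167 kg/s
Mean residence time: t_res = M/Q_s = 14.41 kg / 0.0409167 kg/s = 352.179 s

value=352.2 s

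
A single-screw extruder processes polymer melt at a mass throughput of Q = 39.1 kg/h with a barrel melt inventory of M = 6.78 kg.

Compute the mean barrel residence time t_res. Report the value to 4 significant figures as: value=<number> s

value=624.2 s

Throughput in SI: Q_s = 39.1 kg/h ÷ 3600 s/h = 0.0108611 kg/s
t_res = M / Q_s = 6.78 / 0.0108611 = 624.246 s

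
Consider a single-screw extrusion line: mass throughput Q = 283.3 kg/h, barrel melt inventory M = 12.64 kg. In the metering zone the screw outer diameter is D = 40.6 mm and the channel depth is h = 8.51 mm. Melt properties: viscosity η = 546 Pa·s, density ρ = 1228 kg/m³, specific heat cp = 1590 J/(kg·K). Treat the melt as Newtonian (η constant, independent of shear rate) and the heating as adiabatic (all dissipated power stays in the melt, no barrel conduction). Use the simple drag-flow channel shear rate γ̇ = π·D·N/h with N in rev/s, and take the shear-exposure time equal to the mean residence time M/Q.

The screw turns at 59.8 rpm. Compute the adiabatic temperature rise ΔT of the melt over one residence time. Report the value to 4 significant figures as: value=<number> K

Q_s = Q / 3600 = 283.3 / 3600 = 0.0786944 kg/s
t_res = M / Q_s = 12.64 ÷ 0.0786944 = 160.621 s
Convert to SI: D = 0.0406 m, h = 0.00851 m, N = 59.8/60 = 0.996667 rev/s
γ̇ = π·D·N / h = π · 0.0406 · 0.996667 / 0.00851 = 14.9381 s⁻¹
ΔT = η·γ̇²·t_res / (ρ·cp) = 546 · (14.9381)² · 160.621 / (1228 · 1590) = 10.0229 K

value=10.02 K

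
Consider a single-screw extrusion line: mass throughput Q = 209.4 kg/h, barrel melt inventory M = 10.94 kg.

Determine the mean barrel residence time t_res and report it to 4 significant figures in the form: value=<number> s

Throughput in SI: Q_s = 209.4 kg/h ÷ 3600 s/h = 0.0581667 kg/s
t_res = M / Q_s = 10.94 ÷ 0.0581667 = 188.08 s

value=188.1 s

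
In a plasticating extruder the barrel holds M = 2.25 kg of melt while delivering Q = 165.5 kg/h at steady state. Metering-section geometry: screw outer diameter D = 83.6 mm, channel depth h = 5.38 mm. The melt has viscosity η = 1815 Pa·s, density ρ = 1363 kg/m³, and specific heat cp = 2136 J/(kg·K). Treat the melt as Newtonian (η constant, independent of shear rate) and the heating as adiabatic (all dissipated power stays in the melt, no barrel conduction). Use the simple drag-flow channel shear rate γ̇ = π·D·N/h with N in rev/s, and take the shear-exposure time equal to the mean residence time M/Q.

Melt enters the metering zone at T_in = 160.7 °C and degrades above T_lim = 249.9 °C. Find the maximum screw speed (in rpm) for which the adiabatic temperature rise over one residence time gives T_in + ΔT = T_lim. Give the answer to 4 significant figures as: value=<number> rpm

value=66.45 rpm

Convert throughput: Q = 165.5 kg/h = 165.5/3600 = 0.0459722 kg/s
t_res = M / Q_s = 2.25 / 0.0459722 = 48.9426 s
Geometry in SI: D = 83.6 mm → 0.0836 m, h = 5.38 mm → 0.00538 m
Allowable rise: ΔT_a = T_lim − T_in = 249.9 − 160.7 = 89.2 K
γ̇_max² = ΔT_a·ρ·cp / (η·t_res) = [89.2 × 1363 × 2136] / [1815 × 48.9426] = 2923.47 s⁻²
γ̇_max = √2923.47 = 54.0691 s⁻¹
N_max = γ̇_max h / (πD) = 54.0691·0.00538/(π·0.0836) = 1.10758 rev/s → ×60 = 66.4548 rpm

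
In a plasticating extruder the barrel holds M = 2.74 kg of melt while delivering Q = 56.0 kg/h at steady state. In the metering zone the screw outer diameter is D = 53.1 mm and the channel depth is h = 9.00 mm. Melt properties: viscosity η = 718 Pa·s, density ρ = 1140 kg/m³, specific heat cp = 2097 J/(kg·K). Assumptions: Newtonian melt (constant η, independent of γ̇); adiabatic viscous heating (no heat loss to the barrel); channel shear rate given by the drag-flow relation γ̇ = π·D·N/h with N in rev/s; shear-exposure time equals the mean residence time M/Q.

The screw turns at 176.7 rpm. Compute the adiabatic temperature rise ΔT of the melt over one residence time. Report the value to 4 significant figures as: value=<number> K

value=157.6 K

Convert throughput: Q = 56.0 kg/h = 56.0/3600 = 0.0155556 kg/s
Mean residence time: t_res = M/Q_s = 2.74 kg / 0.0155556 kg/s = 176.143 s
Convert to SI: D = 0.0531 m, h = 0.009 m, N = 176.7/60 = 2.945 rev/s
γ̇ = π·D·N / h = π · 0.0531 · 2.945 / 0.009 = 54.5867 s⁻¹
ΔT = η·γ̇²·t_res/(ρ·cp) = [718 × 54.5867² × 176.143] / [1140 × 2097] = 157.638 K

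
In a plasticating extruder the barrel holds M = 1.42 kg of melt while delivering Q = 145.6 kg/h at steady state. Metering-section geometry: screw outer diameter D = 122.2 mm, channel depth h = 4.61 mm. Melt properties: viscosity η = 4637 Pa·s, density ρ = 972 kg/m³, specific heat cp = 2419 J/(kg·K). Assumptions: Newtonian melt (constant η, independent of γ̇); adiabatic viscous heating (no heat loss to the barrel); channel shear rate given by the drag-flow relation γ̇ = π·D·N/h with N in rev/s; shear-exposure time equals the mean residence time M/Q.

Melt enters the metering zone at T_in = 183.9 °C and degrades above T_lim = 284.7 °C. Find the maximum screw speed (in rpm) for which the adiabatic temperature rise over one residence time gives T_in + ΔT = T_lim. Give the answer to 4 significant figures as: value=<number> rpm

value=27.49 rpm

Convert throughput: Q = 145.6 kg/h = 145.6/3600 = 0.0404444 kg/s
t_res = M / Q_s = 1.42 / 0.0404444 = 35.1099 s
Geometry in SI: D = 122.2 mm → 0.1222 m, h = 4.61 mm → 0.00461 m
ΔT_a = T_lim − T_in = 284.7 − 183.9 = 100.8 K
Invert ΔT = ηγ̇²t_res/(ρcp) for γ̇: γ̇_max² = ΔT_a ρ cp / (η t_res) = 100.8·972·2419 / (4637·35.1099) = 1455.78 s⁻²
γ̇_max = √1455.78 = 38.1547 s⁻¹
N_max = γ̇_max h / (πD) = 38.1547·0.00461/(π·0.1222) = 0.458171 rev/s → ×60 = 27.4903 rpm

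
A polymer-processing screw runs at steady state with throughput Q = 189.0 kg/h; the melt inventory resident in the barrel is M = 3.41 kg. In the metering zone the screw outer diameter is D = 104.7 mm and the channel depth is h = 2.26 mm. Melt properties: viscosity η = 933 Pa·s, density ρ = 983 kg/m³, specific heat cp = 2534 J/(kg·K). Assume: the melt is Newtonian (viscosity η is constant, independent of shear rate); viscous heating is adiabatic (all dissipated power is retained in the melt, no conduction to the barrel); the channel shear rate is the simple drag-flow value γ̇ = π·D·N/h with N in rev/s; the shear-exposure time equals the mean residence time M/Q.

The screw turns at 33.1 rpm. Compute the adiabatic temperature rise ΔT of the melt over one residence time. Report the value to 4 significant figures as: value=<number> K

Convert throughput: Q = 189.0 kg/h = 189.0/3600 = 0.0525 kg/s
t_res = M / Q_s = 3.41 / 0.0525 = 64.9524 s
Convert to SI: D = 0.1047 m, h = 0.00226 m, N = 33.1/60 = 0.551667 rev/s
γ̇ = π·D·N / h = π · 0.1047 · 0.551667 / 0.00226 = 80.2906 s⁻¹
Adiabatic rise: ΔT = η γ̇² t_res / (ρ cp) = 933·(80.2906)²·64.9524 / (983·2534) = 156.836 K

value=156.8 K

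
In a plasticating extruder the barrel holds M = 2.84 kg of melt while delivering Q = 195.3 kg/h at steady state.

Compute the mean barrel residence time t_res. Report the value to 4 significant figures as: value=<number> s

value=52.35 s

Q_s = Q / 3600 = 195.3 / 3600 = 0.05425 kg/s
Mean residence time: t_res = M/Q_s = 2.84 kg / 0.05425 kg/s = 52.3502 s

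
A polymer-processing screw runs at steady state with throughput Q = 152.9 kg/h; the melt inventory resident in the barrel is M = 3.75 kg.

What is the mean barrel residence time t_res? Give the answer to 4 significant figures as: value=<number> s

Throughput in SI: Q_s = 152.9 kg/h ÷ 3600 s/h = 0.0424722 kg/s
Mean residence time: t_res = M/Q_s = 3.75 kg / 0.0424722 kg/s = 88.293 s

value=88.29 s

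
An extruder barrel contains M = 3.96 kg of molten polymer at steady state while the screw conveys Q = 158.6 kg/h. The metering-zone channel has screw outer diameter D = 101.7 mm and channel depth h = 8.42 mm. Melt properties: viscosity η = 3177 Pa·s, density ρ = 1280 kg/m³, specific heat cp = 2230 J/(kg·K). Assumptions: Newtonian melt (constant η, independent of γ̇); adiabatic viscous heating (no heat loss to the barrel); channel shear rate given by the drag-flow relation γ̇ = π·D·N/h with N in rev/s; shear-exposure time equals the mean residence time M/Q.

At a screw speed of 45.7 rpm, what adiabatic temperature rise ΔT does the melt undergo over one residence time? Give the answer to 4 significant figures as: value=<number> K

value=83.57 K

Convert throughput: Q = 158.6 kg/h = 158.6/3600 = 0.0440556 kg/s
t_res = M / Q_s = 3.96 ÷ 0.0440556 = 89.8865 s
D = 101.7 mm = 0.1017 m;  h = 8.42 mm = 0.00842 m;  N = 45.7 rpm / 60 = 0.761667 rev/s
γ̇ = π·D·N / h = π · 0.1017 · 0.761667 / 0.00842 = 28.9017 s⁻¹
ΔT = η·γ̇²·t_res / (ρ·cp) = 3177 · (28.9017)² · 89.8865 / (1280 · 2230) = 83.5688 K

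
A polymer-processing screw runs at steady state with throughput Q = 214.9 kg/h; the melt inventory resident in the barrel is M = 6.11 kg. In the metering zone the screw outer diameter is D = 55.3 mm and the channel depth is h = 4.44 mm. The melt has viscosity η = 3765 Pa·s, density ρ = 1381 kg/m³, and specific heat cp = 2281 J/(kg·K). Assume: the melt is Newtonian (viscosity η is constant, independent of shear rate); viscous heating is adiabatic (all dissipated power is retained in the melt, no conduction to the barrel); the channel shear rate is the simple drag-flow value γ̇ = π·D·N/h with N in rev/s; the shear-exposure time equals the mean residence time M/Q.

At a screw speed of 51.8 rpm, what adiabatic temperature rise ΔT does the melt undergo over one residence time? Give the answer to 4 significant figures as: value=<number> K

value=139.6 K

Convert throughput: Q = 214.9 kg/h = 214.9/3600 = 0.0596944 kg/s
Mean residence time: t_res = M/Q_s = 6.11 kg / 0.0596944 kg/s = 102.355 s
Geometry in metres: D = 55.3 mm → 0.0553 m, h = 4.44 mm → 0.00444 m; screw speed N = 51.8 rpm = 0.863333 rev/s
Shear rate: γ̇ = πDN/h = π·0.0553·0.863333/0.00444 = 33.7808 s⁻¹
Adiabatic rise: ΔT = η γ̇² t_res / (ρ cp) = 3765·(33.7808)²·102.355 / (1381·2281) = 139.603 K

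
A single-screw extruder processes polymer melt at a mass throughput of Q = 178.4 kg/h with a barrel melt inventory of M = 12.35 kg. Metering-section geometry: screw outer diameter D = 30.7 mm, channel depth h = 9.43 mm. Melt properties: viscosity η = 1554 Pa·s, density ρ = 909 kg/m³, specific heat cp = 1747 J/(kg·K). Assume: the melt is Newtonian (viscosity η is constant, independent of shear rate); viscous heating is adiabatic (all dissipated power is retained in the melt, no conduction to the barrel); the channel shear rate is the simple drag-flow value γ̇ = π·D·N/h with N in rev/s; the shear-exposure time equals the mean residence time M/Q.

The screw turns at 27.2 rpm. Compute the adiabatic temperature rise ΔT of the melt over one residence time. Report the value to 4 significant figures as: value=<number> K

Convert throughput: Q = 178.4 kg/h = 178.4/3600 = 0.0495556 kg/s
Mean residence time: t_res = M/Q_s = 12.35 kg / 0.0495556 kg/s = 249.215 s
D = 30.7 mm = 0.0307 m;  h = 9.43 mm = 0.00943 m;  N = 27.2 rpm / 60 = 0.453333 rev/s
γ̇ = π D N / h = (π)(0.0307)(0.453333) / 0.00943 = 4.63654 s⁻¹
Adiabatic rise: ΔT = η γ̇² t_res / (ρ cp) = 1554·(4.63654)²·249.215 / (909·1747) = 5.24273 K

value=5.243 K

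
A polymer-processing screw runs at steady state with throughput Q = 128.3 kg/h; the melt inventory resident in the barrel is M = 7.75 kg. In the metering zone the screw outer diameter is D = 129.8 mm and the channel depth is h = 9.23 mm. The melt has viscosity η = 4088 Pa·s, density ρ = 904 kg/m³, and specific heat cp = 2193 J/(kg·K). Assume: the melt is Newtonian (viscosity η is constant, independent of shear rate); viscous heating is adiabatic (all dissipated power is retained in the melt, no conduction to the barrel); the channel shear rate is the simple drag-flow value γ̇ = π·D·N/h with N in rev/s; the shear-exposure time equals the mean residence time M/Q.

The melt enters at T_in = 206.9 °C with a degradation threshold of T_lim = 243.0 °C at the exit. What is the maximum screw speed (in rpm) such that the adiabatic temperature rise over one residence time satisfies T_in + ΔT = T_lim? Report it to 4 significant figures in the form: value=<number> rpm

Convert throughput: Q = 128.3 kg/h = 128.3/3600 = 0.0356389 kg/s
Mean residence time: t_res = M/Q_s = 7.75 kg / 0.0356389 kg/s = 217.459 s
Geometry in SI: D = 129.8 mm → 0.1298 m, h = 9.23 mm → 0.00923 m
Allowable rise: ΔT_a = T_lim − T_in = 243.0 − 206.9 = 36.1 K
Invert ΔT = ηγ̇²t_res/(ρcp) for γ̇: γ̇_max² = ΔT_a ρ cp / (η t_res) = 36.1·904·2193 / (4088·217.459) = 80.5056 s⁻²
Take the square root: γ̇_max = √(80.5056) = 8.97249 s⁻¹
N_max = γ̇_max·h / (π·D) = 8.97249 · 0.00923 / (π · 0.1298) = 0.203091 rev/s = 12.1854 rpm

value=12.19 rpm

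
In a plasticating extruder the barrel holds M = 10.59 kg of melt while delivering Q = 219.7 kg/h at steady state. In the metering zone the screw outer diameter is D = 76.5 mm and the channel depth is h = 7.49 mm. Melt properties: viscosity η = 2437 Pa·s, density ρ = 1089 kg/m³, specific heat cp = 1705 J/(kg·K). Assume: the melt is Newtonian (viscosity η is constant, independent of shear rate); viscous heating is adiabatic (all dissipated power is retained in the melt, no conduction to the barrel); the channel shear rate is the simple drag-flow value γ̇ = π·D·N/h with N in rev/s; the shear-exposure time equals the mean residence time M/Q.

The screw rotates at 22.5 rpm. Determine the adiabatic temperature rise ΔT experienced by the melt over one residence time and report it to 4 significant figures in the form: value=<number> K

Q_s = Q / 3600 = 219.7 / 3600 = 0.0610278 kg/s
Mean residence time: t_res = M/Q_s = 10.59 kg / 0.0610278 kg/s = 173.528 s
D = 76.5 mm = 0.0765 m;  h = 7.49 mm = 0.00749 m;  N = 22.5 rpm / 60 = 0.375 rev/s
Shear rate: γ̇ = πDN/h = π·0.0765·0.375/0.00749 = 12.0326 s⁻¹
ΔT = η·γ̇²·t_res / (ρ·cp) = 2437 · (12.0326)² · 173.528 / (1089 · 1705) = 32.9756 K

value=32.98 K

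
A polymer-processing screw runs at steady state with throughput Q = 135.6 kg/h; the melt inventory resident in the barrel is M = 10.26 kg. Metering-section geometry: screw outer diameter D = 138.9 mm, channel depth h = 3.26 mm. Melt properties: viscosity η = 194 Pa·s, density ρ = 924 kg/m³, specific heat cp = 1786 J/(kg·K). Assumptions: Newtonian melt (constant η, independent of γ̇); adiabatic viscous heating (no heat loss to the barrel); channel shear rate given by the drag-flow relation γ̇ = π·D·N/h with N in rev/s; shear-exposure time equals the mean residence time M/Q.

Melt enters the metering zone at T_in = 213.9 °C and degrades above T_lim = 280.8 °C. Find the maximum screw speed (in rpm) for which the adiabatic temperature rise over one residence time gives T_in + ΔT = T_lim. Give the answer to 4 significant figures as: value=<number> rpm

Throughput in SI: Q_s = 135.6 kg/h ÷ 3600 s/h = 0.0376667 kg/s
t_res = M / Q_s = 10.26 ÷ 0.0376667 = 272.389 s
Geometry in SI: D = 138.9 mm → 0.1389 m, h = 3.26 mm → 0.00326 m
ΔT_a = T_lim − T_in = 280.8 − 213.9 = 66.9 K
γ̇_max² = ΔT_a·ρ·cp / (η·t_res) = [66.9 × 924 × 1786] / [194 × 272.389] = 2089.24 s⁻²
Take the square root: γ̇_max = √(2089.24) = 45.7082 s⁻¹
N_max = γ̇_max·h / (π·D) = 45.7082 · 0.00326 / (π · 0.1389) = 0.341475 rev/s = 20.4885 rpm

value=20.49 rpm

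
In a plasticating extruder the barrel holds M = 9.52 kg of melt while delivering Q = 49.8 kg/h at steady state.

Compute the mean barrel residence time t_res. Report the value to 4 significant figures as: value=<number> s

value=688.2 s

Convert throughput: Q = 49.8 kg/h = 49.8/3600 = 0.0138333 kg/s
Mean residence time: t_res = M/Q_s = 9.52 kg / 0.0138333 kg/s = 688.193 s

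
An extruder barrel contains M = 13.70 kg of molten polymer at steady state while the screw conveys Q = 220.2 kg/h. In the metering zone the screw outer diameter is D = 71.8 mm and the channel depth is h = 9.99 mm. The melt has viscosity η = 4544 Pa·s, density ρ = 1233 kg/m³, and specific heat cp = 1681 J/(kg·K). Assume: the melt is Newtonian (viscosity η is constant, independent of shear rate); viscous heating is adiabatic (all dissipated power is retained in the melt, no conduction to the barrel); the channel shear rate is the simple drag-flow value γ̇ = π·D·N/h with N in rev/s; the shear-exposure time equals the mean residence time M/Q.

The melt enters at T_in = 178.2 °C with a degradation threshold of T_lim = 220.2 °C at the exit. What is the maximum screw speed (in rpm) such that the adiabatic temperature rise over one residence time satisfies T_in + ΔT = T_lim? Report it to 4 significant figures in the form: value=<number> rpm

value=24.58 rpm

Throughput in SI: Q_s = 220.2 kg/h ÷ 3600 s/h = 0.0611667 kg/s
t_res = M / Q_s = 13.70 ÷ 0.0611667 = 223.978 s
Geometry in SI: D = 71.8 mm → 0.0718 m, h = 9.99 mm → 0.00999 m
Allowable rise: ΔT_a = T_lim − T_in = 220.2 − 178.2 = 42 K
γ̇_max² = ΔT_a·ρ·cp / (η·t_res) = [42 × 1233 × 1681] / [4544 × 223.978] = 85.5335 s⁻²
γ̇_max = √85.5335 = 9.24843 s⁻¹
Solve γ̇ = πDN/h for N: N_max = γ̇_max·h/(π·D) = 9.24843 × 0.00999 / (π × 0.0718) = 0.409599 rev/s = 24.576 rpm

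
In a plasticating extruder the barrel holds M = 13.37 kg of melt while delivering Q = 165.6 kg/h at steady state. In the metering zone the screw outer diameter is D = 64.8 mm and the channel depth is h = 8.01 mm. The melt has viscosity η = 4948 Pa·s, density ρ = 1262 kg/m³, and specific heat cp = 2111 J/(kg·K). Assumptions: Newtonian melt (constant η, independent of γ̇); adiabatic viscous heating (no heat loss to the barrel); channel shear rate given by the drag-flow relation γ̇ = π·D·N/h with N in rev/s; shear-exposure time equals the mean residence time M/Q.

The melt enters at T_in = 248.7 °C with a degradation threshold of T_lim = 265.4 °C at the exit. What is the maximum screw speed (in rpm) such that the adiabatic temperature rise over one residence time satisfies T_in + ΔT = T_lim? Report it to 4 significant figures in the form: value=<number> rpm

value=13.13 rpm

Q_s = Q / 3600 = 165.6 / 3600 = 0.046 kg/s
Mean residence time: t_res = M/Q_s = 13.37 kg / 0.046 kg/s = 290.652 s
Convert to metres: D = 0.0648 m, h = 0.00801 m
Allowable rise: ΔT_a = T_lim − T_in = 265.4 − 248.7 = 16.7 K
γ̇_max² = ΔT_a·ρ·cp / (η·t_res) = [16.7 × 1262 × 2111] / [4948 × 290.652] = 30.9358 s⁻²
γ̇_max = sqrt(30.9358) = 5.56199 s⁻¹
Solve γ̇ = πDN/h for N: N_max = γ̇_max·h/(π·D) = 5.56199 × 0.00801 / (π × 0.0648) = 0.218846 rev/s = 13.1307 rpm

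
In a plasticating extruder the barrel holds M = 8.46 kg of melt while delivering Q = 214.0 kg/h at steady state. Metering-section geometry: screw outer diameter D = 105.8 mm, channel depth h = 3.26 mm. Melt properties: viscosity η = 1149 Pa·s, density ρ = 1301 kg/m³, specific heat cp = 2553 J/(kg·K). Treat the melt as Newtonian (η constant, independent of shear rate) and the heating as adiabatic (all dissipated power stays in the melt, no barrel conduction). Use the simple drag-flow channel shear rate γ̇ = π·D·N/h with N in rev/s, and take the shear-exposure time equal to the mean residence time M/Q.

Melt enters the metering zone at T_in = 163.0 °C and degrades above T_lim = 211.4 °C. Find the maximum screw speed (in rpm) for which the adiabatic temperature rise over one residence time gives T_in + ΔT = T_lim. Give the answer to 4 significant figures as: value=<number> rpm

Throughput in SI: Q_s = 214.0 kg/h ÷ 3600 s/h = 0.0594444 kg/s
t_res = M / Q_s = 8.46 ÷ 0.0594444 = 142.318 s
D = 105.8 mm = 0.1058 m;  h = 3.26 mm = 0.00326 m
ΔT_a = T_lim − T_in = 211.4 °C − 163.0 °C = 48.4 K
Invert ΔT = ηγ̇²t_res/(ρcp) for γ̇: γ̇_max² = ΔT_a ρ cp / (η t_res) = 48.4·1301·2553 / (1149·142.318) = 983.092 s⁻²
γ̇_max = √983.092 = 31.3543 s⁻¹
N_max = γ̇_max·h / (π·D) = 31.3543 · 0.00326 / (π · 0.1058) = 0.307524 rev/s = 18.4514 rpm

value=18.45 rpm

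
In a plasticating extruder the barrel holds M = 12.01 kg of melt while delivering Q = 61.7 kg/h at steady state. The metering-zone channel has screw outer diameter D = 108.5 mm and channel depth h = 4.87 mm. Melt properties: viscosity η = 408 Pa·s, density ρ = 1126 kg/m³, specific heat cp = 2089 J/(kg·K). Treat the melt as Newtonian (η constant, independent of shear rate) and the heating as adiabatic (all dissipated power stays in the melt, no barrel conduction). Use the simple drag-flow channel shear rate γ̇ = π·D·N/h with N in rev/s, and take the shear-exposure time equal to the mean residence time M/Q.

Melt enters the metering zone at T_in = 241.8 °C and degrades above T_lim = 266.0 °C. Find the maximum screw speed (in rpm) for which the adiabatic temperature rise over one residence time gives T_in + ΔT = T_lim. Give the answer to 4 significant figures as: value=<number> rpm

Q_s = Q / 3600 = 61.7 / 3600 = 0.0171389 kg/s
t_res = M / Q_s = 12.01 / 0.0171389 = 700.746 s
D = 108.5 mm = 0.1085 m;  h = 4.87 mm = 0.00487 m
Allowable rise: ΔT_a = T_lim − T_in = 266.0 − 241.8 = 24.2 K
γ̇_max² = ΔT_a·ρ·cp/(η·t_res) = 24.2·1126·2089/(408·700.746) = 199.1 s⁻²
γ̇_max = sqrt(199.1) = 14.1103 s⁻¹
N_max = γ̇_max h / (πD) = 14.1103·0.00487/(π·0.1085) = 0.201598 rev/s → ×60 = 12.0959 rpm

value=12.10 rpm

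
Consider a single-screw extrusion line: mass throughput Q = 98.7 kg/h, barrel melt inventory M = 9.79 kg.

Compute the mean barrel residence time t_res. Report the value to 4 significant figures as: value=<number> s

value=357.1 s

Throughput in SI: Q_s = 98.7 kg/h ÷ 3600 s/h = 0.0274167 kg/s
Mean residence time: t_res = M/Q_s = 9.79 kg / 0.0274167 kg/s = 357.082 s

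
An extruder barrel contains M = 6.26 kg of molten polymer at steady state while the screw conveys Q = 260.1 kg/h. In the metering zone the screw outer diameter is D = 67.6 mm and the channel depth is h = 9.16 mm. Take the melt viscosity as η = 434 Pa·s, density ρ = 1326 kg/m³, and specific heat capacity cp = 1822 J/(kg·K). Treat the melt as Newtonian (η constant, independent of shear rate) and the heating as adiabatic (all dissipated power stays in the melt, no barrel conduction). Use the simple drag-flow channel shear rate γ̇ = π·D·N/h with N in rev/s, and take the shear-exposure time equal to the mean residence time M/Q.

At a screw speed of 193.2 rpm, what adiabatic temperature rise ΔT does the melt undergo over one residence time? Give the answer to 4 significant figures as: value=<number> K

value=86.75 K

Throughput in SI: Q_s = 260.1 kg/h ÷ 3600 s/h = 0.07225 kg/s
Mean residence time: t_res = M/Q_s = 6.26 kg / 0.07225 kg/s = 86.6436 s
Convert to SI: D = 0.0676 m, h = 0.00916 m, N = 193.2/60 = 3.22 rev/s
γ̇ = π D N / h = (π)(0.0676)(3.22) / 0.00916 = 74.6547 s⁻¹
ΔT = η·γ̇²·t_res / (ρ·cp) = 434 · (74.6547)² · 86.6436 / (1326 · 1822) = 86.7458 K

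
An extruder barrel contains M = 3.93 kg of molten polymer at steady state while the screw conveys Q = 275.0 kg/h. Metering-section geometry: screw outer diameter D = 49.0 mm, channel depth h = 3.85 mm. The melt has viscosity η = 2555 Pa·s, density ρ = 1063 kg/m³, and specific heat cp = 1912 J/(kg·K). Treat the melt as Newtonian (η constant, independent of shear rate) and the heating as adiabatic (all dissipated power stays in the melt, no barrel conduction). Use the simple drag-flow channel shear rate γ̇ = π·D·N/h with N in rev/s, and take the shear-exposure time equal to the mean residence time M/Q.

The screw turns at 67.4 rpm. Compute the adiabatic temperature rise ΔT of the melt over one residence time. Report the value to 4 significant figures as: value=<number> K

Throughput in SI: Q_s = 275.0 kg/h ÷ 3600 s/h = 0.0763889 kg/s
t_res = M / Q_s = 3.93 ÷ 0.0763889 = 51.4473 s
D = 49.0 mm = 0.049 m;  h = 3.85 mm = 0.00385 m;  N = 67.4 rpm / 60 = 1.12333 rev/s
γ̇ = π·D·N / h = π · 0.049 · 1.12333 / 0.00385 = 44.9153 s⁻¹
ΔT = η·γ̇²·t_res / (ρ·cp) = 2555 · (44.9153)² · 51.4473 / (1063 · 1912) = 130.473 K

value=130.5 K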